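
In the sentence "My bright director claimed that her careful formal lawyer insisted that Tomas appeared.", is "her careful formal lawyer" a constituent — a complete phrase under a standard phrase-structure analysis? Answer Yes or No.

Yes

"her careful formal lawyer" is exactly the noun phrase [NP her careful formal lawyer], a complete constituent.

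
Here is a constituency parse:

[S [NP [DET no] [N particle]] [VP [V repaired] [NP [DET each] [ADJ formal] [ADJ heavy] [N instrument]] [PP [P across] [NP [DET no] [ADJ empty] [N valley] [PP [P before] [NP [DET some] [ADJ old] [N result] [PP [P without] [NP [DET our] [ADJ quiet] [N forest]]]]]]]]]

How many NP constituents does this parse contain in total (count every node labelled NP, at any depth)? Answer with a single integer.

5

The NP constituents are: [NP no particle]; [NP each formal heavy instrument]; [NP no empty valley before some old result without our quiet forest]; [NP some old result without our quiet forest]; [NP our quiet forest]. Total: 5.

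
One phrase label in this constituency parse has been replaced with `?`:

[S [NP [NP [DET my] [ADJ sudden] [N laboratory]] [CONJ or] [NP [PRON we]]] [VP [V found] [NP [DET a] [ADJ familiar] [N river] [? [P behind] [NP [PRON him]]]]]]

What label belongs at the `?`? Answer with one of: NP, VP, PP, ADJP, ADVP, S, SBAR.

PP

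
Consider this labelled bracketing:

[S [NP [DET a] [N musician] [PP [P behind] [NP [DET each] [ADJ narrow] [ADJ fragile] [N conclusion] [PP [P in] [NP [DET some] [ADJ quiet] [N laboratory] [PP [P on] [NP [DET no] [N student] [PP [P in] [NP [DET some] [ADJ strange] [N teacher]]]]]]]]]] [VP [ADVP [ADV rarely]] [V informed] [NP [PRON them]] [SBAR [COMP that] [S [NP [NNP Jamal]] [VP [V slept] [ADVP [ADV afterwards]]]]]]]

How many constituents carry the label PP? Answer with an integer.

4

Listing each PP by its span: [PP behind each narrow fragile conclusion in some quiet laboratory on no student in some strange teacher]; [PP in some quiet laboratory on no student in some strange teacher]; [PP on no student in some strange teacher]; [PP in some strange teacher] — that makes 4.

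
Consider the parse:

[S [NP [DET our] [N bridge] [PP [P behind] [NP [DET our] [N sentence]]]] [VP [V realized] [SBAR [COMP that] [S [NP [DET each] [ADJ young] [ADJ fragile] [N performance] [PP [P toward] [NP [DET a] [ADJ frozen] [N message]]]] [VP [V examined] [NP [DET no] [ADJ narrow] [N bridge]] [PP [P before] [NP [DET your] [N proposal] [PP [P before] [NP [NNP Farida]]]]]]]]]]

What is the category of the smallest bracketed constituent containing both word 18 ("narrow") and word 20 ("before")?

VP

Word 18 lies under S → VP → SBAR → S → VP → NP → ADJ; word 20 lies under S → VP → SBAR → S → VP → PP → P. The lowest shared node is the VP.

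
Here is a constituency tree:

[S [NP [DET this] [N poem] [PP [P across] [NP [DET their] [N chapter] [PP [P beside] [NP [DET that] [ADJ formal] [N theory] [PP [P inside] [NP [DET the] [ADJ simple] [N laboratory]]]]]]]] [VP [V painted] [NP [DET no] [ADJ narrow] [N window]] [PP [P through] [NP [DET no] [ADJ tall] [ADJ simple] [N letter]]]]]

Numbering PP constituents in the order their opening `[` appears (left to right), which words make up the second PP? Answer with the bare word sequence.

beside that formal theory inside the simple laboratory

In left-to-right order the PP constituents are "across their chapter beside that formal theory inside the simple laboratory"; "beside that formal theory inside the simple laboratory"; "inside the simple laboratory"; "through no tall simple letter". Number 2 is "beside that formal theory inside the simple laboratory".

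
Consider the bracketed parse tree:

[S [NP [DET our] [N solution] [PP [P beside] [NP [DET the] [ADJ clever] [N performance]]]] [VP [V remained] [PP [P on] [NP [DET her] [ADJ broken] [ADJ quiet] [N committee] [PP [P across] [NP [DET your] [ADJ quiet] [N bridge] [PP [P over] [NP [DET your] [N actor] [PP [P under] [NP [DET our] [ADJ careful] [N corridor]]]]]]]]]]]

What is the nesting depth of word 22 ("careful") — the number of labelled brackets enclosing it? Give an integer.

11

Counting open brackets not yet closed at "careful": [S [VP [PP [NP [PP [NP [PP [NP [PP [NP [ADJ = 11.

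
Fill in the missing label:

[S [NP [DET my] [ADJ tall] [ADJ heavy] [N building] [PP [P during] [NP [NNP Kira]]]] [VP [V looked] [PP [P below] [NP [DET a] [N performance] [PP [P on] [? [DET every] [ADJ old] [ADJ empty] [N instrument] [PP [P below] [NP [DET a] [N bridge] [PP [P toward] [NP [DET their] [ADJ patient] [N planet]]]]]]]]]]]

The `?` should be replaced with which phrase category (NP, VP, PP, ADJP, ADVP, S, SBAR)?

NP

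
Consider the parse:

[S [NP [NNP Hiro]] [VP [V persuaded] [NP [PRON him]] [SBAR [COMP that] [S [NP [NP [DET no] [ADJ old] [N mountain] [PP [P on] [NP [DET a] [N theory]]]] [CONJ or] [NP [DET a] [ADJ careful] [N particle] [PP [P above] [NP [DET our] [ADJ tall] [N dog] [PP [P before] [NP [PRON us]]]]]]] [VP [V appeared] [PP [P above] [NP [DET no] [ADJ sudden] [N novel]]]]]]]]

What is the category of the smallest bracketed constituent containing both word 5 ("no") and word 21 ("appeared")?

The smallest bracket enclosing both words is [S no old mountain on a theory or a careful particle above our tall dog before us appeared above no sudden novel], so the label is S.

S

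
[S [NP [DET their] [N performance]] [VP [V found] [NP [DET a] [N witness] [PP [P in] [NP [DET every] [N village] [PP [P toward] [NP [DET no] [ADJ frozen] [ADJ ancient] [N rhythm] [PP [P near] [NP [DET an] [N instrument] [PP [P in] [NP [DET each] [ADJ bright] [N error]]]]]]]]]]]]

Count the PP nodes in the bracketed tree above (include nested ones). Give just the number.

4

Listing each PP by its span: [PP in every village toward no frozen ancient rhythm near an instrument in each bright error]; [PP toward no frozen ancient rhythm near an instrument in each bright error]; [PP near an instrument in each bright error]; [PP in each bright error] — that makes 4.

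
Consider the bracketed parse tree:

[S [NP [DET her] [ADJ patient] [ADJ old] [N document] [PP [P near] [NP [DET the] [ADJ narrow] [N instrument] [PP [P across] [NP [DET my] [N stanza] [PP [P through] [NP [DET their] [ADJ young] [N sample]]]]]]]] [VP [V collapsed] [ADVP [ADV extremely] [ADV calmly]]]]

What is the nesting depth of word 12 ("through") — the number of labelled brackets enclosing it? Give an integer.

8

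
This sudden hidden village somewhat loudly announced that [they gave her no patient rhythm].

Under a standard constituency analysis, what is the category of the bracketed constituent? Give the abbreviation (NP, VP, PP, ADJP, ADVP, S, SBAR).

The span is built around the head "gave" — a clause (S).

S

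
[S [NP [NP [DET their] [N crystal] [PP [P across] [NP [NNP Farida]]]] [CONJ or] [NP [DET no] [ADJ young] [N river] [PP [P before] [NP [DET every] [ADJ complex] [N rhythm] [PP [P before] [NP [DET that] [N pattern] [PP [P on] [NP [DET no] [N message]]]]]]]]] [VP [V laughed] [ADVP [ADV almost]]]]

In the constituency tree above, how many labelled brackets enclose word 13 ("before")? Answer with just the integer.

7

Counting open brackets not yet closed at "before": [S [NP [NP [PP [NP [PP [P = 7.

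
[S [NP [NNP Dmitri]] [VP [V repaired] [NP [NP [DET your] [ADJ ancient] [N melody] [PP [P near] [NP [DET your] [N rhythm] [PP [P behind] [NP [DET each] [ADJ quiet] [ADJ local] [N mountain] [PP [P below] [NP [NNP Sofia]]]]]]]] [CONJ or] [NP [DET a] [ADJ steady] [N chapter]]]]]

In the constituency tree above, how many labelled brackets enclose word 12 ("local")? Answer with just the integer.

The word sits inside ADJ, which is inside NP, inside PP, inside NP, inside PP, inside NP, inside NP, inside VP, inside S — 9 brackets in all.

9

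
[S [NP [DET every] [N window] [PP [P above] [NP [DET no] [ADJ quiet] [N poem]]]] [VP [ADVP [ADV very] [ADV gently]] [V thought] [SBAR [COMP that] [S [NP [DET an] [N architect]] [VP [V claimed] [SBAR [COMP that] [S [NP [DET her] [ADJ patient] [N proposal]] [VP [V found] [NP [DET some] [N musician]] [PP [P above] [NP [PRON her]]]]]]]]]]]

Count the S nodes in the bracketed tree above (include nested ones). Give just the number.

3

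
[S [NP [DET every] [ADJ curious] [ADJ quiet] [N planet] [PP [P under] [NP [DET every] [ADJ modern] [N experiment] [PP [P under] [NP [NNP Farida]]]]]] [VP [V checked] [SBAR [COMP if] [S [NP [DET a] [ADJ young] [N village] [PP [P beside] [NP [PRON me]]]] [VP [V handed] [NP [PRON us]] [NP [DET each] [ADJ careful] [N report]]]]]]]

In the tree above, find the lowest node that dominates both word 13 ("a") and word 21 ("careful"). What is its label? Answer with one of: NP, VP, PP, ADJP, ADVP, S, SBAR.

S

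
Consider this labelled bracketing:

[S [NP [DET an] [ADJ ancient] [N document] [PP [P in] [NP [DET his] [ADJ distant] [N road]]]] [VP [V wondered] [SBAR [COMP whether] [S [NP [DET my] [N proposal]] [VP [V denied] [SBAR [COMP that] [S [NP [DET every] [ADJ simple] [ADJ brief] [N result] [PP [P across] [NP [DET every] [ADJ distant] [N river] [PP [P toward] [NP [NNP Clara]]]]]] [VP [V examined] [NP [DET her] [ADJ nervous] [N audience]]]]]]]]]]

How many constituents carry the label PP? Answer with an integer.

3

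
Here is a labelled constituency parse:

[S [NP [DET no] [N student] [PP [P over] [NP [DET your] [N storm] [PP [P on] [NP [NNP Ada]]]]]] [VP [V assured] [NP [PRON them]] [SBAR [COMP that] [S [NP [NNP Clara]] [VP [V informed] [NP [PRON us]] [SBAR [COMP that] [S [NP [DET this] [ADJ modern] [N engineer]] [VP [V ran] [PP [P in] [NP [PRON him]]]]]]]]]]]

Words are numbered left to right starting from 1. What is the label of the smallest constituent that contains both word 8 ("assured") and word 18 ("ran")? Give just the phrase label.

Both words fall inside [VP assured them that Clara informed us that this modern engineer ran in him] (words 8–20), and no smaller constituent contains them both. Label: VP.

VP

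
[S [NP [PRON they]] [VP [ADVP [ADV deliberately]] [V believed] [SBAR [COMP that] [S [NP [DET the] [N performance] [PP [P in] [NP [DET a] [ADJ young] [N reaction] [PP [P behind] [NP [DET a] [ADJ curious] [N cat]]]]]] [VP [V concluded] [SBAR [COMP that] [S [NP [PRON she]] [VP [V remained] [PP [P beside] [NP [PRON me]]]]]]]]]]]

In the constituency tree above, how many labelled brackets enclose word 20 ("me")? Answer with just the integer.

11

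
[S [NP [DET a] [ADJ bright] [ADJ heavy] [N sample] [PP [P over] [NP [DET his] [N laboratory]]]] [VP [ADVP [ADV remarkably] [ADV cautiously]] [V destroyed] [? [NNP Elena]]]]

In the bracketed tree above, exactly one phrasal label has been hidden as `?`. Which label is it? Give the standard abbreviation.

NP

The `?` node immediately contains: NNP 'Elena'. That is the internal structure of a noun phrase, so the label is NP.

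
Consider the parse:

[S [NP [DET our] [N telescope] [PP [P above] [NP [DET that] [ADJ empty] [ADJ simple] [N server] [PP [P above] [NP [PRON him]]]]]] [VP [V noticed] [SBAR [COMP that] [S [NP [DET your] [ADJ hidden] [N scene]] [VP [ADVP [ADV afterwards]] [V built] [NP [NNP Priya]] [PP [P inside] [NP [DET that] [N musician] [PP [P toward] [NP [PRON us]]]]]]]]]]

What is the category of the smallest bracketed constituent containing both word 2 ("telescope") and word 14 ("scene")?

S

Both words fall inside [S our telescope above that empty simple server above him noticed that your hidden scene afterwards built Priya inside that musician toward us] (words 1–22), and no smaller constituent contains them both. Label: S.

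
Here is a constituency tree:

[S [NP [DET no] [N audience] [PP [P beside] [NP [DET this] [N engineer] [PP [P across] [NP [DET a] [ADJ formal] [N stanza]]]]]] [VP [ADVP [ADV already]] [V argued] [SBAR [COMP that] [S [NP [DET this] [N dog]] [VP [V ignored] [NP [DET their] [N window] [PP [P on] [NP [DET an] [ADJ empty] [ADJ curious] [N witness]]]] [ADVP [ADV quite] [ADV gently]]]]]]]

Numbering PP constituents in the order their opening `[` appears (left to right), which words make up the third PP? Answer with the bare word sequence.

on an empty curious witness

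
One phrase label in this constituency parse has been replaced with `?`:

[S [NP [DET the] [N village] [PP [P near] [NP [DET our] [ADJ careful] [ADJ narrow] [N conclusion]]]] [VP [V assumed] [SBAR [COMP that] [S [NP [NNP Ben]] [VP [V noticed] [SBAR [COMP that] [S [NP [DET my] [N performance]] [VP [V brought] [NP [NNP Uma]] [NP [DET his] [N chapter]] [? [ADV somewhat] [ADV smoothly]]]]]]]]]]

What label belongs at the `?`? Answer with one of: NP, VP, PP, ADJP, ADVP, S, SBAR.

ADVP

Looking at what the `?` directly dominates — ADV 'somewhat', ADV 'smoothly' — this is an adverb phrase (ADVP).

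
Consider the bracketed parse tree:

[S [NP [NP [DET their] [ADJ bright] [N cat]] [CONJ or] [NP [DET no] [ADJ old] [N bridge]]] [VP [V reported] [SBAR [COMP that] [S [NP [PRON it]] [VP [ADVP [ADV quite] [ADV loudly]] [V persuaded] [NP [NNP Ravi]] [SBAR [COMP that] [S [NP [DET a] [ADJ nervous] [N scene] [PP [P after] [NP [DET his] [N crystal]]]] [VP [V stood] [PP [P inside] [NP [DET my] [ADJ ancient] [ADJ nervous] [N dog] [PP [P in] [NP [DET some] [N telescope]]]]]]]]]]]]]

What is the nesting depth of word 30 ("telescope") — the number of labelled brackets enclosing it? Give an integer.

13

Path from the root down to the word: S → VP → SBAR → S → VP → SBAR → S → VP → PP → NP → PP → NP → N. That is 13 enclosing brackets.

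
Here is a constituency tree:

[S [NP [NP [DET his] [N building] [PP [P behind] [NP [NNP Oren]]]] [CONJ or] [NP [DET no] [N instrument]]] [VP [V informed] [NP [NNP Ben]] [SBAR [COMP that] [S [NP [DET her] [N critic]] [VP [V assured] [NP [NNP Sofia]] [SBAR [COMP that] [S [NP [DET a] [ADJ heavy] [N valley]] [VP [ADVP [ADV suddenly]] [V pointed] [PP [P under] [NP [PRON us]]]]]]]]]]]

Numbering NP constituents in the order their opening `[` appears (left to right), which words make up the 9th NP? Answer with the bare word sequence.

us

Opening `[NP` markers occur at word positions 1, 1, 4, 6, 9, 11, 14, 16, 22; the 9th of these opens the constituent [NP us].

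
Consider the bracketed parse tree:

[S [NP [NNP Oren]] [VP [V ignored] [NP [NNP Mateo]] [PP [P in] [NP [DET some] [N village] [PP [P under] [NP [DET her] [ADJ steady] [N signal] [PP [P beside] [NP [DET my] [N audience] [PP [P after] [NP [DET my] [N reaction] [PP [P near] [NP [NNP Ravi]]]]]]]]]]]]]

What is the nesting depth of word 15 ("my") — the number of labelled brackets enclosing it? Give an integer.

11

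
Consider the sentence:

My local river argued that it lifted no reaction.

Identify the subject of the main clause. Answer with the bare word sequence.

The subject of the main clause is the NP immediately before the verb "argued": "my local river".

my local river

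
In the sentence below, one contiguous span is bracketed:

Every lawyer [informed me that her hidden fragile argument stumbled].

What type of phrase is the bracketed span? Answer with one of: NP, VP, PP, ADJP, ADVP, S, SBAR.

VP

The span is built around the verb "informed" — a verb phrase (VP).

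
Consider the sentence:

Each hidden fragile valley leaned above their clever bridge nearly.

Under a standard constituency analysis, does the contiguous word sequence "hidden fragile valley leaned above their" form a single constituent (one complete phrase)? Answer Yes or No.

No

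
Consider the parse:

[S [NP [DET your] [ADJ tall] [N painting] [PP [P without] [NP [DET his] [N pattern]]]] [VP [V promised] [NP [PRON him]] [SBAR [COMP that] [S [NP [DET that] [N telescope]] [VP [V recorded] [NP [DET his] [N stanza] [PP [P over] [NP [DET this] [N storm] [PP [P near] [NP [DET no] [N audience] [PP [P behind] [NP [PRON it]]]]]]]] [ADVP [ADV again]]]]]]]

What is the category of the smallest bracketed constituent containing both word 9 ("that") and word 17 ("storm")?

SBAR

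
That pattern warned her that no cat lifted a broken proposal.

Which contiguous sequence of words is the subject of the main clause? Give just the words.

that pattern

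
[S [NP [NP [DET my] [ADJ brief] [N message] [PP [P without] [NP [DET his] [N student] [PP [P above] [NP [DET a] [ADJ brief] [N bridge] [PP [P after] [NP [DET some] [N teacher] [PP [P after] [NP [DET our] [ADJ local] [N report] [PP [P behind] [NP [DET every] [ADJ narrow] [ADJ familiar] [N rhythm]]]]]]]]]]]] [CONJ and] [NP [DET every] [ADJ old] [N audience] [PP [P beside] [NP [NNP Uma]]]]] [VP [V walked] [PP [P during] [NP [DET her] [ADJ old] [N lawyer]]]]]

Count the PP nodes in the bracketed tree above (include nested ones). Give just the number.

7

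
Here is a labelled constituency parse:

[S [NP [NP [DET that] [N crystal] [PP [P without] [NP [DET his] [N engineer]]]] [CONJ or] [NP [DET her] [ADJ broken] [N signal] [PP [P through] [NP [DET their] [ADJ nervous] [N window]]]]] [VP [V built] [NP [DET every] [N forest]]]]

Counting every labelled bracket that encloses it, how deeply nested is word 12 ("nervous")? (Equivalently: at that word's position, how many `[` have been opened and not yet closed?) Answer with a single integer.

The word sits inside ADJ, which is inside NP, inside PP, inside NP, inside NP, inside S — 6 brackets in all.

6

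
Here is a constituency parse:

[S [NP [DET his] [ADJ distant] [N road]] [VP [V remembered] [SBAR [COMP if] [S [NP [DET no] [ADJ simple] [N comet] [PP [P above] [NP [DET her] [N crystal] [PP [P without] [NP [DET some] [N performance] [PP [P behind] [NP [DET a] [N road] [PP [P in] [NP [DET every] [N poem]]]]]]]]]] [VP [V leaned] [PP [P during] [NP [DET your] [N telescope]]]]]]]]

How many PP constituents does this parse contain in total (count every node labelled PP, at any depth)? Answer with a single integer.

Scanning left to right, an opening `[PP` appears at word positions 9, 12, 15, 18, 22 — 5 in total.

5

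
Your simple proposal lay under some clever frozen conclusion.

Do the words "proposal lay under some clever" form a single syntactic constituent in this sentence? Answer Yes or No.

No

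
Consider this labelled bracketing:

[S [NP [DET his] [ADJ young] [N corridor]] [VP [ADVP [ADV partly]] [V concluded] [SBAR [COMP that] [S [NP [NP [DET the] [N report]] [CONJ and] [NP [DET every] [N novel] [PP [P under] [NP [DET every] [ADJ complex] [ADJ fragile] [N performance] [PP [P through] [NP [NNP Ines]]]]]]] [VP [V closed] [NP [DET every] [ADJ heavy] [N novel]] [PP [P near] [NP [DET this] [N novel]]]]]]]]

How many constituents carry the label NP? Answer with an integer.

8

Listing each NP by its span: [NP his young corridor]; [NP the report and every novel under every complex fragile performance through Ines]; [NP the report]; [NP every novel under every complex fragile performance through Ines]; [NP every complex fragile performance through Ines]; [NP Ines] … — that makes 8.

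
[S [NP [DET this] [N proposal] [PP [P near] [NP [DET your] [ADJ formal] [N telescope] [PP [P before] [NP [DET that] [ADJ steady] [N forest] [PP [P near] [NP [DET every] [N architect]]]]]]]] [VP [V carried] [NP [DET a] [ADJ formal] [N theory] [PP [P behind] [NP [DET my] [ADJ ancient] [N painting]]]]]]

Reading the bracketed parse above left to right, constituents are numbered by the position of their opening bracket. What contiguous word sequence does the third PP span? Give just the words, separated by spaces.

near every architect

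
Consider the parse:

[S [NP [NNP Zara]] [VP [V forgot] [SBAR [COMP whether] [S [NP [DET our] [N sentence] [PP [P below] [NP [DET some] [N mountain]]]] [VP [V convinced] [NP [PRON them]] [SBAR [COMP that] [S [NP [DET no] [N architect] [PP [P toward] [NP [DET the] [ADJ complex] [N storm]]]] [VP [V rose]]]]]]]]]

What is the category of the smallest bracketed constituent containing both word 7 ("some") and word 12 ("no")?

S

Word 7 lies under S → VP → SBAR → S → NP → PP → NP → DET; word 12 lies under S → VP → SBAR → S → VP → SBAR → S → NP → DET. The lowest shared node is the S.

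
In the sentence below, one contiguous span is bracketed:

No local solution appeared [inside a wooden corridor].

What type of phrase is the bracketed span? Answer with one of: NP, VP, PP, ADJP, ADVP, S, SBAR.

"inside" is the head of the bracketed span, so the span is a prepositional phrase: PP.

PP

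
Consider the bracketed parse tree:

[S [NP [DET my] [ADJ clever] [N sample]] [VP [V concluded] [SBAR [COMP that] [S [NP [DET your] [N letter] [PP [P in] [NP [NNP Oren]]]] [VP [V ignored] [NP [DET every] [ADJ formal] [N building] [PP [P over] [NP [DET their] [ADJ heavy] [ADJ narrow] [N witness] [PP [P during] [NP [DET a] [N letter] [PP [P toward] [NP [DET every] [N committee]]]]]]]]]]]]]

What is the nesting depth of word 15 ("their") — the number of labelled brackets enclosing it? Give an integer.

Path from the root down to the word: S → VP → SBAR → S → VP → NP → PP → NP → DET. That is 9 enclosing brackets.

9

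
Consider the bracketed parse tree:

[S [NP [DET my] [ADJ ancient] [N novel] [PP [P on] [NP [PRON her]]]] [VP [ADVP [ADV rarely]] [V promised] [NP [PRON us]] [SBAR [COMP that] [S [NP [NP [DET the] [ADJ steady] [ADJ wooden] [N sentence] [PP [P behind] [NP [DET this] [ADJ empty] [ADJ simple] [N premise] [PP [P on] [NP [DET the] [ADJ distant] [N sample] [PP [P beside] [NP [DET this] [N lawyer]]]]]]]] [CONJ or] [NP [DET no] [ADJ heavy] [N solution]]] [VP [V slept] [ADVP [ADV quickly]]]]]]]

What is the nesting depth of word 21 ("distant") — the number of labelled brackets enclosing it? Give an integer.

Path from the root down to the word: S → VP → SBAR → S → NP → NP → PP → NP → PP → NP → ADJ. That is 11 enclosing brackets.

11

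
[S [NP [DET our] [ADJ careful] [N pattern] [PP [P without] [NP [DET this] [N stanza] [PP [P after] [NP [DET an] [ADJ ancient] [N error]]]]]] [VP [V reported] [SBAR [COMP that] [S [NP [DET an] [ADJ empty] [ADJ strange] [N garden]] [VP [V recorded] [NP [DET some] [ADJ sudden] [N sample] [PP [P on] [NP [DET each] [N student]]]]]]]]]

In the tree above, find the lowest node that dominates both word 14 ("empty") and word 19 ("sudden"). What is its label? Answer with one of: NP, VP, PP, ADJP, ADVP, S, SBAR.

Word 14 lies under S → VP → SBAR → S → NP → ADJ; word 19 lies under S → VP → SBAR → S → VP → NP → ADJ. The lowest shared node is the S.

S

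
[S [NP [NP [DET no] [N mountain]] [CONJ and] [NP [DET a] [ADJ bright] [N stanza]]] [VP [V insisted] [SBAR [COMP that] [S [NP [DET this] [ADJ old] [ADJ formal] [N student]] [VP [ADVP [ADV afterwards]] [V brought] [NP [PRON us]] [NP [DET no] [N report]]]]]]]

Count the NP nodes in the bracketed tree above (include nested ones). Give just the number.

Scanning left to right, an opening `[NP` appears at word positions 1, 1, 4, 9, 15, 16 — 6 in total.

6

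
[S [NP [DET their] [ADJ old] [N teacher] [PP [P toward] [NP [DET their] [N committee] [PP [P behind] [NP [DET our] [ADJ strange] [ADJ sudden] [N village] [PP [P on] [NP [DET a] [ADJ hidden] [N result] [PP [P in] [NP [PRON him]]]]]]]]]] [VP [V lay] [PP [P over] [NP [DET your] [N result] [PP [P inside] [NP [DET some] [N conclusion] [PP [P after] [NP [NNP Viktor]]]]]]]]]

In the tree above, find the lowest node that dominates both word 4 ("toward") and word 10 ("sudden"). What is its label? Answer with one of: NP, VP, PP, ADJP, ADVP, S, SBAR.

The smallest bracket enclosing both words is [PP toward their committee behind our strange sudden village on a hidden result in him], so the label is PP.

PP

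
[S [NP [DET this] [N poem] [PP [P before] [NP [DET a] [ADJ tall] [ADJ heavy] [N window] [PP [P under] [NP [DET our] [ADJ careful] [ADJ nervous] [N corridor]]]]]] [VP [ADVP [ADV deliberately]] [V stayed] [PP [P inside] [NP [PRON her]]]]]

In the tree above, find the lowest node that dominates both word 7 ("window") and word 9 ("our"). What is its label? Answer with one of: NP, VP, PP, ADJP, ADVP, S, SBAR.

NP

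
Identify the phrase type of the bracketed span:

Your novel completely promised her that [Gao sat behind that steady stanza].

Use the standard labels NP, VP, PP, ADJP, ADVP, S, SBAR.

S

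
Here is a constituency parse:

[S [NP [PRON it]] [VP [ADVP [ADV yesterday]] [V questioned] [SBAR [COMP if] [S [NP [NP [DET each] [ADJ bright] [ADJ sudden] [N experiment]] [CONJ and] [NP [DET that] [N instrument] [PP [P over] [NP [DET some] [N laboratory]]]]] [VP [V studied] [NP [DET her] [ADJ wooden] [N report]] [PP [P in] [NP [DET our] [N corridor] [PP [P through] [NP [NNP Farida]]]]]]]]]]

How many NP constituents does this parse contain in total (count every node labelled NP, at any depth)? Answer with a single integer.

8

Scanning left to right, an opening `[NP` appears at word positions 1, 5, 5, 10, 13, 16, 20, 23 — 8 in total.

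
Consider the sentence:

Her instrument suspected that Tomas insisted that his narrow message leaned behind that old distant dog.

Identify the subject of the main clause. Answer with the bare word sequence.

The subject of the main clause is the NP immediately before the verb "suspected": "her instrument".

her instrument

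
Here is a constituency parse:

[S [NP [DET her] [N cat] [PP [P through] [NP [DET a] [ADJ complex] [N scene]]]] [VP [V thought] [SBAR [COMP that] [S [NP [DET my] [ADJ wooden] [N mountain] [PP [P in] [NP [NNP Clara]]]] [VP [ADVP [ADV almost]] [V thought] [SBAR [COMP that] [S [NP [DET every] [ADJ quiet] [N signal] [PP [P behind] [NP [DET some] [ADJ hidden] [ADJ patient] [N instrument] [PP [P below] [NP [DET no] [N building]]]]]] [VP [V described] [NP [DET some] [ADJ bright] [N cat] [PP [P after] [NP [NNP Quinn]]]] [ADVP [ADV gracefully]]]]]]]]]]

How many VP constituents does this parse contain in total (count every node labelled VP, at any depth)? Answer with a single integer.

Listing each VP by its span: [VP thought that my wooden mountain in Clara almost thought that every quiet signal behind some hidden patient instrument below no building described some bright cat after Quinn gracefully]; [VP almost thought that every quiet signal behind some hidden patient instrument below no building described some bright cat after Quinn gracefully]; [VP described some bright cat after Quinn gracefully] — that makes 3.

3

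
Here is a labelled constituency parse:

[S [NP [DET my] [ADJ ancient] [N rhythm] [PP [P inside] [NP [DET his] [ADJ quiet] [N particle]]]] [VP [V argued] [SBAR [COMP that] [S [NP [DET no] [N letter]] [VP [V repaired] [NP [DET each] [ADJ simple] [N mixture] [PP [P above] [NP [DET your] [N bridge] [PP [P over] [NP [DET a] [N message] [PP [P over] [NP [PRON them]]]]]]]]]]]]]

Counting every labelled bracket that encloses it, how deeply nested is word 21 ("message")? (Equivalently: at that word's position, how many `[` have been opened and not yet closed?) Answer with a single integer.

The word sits inside N, which is inside NP, inside PP, inside NP, inside PP, inside NP, inside VP, inside S, inside SBAR, inside VP, inside S — 11 brackets in all.

11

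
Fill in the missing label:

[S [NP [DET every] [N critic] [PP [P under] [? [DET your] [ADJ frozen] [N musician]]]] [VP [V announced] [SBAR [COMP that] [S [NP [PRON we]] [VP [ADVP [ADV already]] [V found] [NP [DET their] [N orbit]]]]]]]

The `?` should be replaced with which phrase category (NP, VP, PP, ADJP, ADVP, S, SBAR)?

NP

The `?` node immediately contains: DET 'your', ADJ 'frozen', N 'musician'. That is the internal structure of a noun phrase, so the label is NP.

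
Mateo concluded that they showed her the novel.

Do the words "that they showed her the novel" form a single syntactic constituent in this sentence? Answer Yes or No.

The sequence corresponds to a single SBAR node — the subordinate clause "that they showed her the novel".

Yes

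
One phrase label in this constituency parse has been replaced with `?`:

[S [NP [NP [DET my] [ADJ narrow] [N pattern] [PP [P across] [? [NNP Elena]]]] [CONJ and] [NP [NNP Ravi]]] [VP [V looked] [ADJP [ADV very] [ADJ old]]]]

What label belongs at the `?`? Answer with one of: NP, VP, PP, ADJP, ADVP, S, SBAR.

A constituent whose immediate children are NNP 'Elena' is a noun phrase: NP.

NP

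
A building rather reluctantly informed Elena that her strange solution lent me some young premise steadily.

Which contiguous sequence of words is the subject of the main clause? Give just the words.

a building

In the main clause the verb is "informed"; the NP preceding it, "a building", is the subject.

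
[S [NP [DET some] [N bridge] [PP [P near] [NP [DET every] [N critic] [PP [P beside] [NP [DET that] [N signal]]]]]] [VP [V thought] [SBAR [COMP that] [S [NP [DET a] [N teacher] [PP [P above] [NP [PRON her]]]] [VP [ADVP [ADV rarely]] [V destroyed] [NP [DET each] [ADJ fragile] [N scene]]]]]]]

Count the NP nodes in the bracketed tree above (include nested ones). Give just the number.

6

Listing each NP by its span: [NP some bridge near every critic beside that signal]; [NP every critic beside that signal]; [NP that signal]; [NP a teacher above her]; [NP her]; [NP each fragile scene] — that makes 6.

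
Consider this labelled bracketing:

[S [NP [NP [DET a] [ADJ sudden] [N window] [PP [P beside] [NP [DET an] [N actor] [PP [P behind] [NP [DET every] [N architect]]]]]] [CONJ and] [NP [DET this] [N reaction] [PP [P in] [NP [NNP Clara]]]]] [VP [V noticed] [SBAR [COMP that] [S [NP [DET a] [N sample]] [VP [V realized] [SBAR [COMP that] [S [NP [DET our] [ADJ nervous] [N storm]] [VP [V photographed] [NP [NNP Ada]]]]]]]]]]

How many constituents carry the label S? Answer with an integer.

The S constituents are: [S a sudden window beside an actor behind every architect and this reaction in Clara noticed that a sample realized that our nervous storm photographed Ada]; [S a sample realized that our nervous storm photographed Ada]; [S our nervous storm photographed Ada]. Total: 3.

3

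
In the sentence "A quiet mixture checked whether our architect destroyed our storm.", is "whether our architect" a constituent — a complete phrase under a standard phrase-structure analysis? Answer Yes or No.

No

The sequence begins inside the complementizer "whether" and ends inside the clause "our architect destroyed our storm"; it crosses a phrase boundary, so no single node in the tree spans exactly those words.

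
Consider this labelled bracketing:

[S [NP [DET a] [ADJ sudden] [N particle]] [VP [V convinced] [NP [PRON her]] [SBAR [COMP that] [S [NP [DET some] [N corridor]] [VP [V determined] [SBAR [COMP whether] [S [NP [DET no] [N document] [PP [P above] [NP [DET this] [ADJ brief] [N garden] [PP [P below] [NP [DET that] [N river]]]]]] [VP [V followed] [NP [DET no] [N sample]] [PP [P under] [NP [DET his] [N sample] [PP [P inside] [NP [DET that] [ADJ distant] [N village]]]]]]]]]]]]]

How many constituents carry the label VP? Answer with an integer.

Scanning left to right, an opening `[VP` appears at word positions 4, 9, 20 — 3 in total.

3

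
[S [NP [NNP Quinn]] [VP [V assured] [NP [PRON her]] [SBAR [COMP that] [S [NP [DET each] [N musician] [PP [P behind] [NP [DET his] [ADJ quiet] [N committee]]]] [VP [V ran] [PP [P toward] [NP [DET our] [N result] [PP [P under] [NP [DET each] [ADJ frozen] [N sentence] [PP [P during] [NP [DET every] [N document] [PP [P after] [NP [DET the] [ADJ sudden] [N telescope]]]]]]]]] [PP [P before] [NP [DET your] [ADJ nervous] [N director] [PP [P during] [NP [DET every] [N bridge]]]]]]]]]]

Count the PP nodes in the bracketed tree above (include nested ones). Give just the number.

Scanning left to right, an opening `[PP` appears at word positions 7, 12, 15, 19, 22, 26, 30 — 7 in total.

7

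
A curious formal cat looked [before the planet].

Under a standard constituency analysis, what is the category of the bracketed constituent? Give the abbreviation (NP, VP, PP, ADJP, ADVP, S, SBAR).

PP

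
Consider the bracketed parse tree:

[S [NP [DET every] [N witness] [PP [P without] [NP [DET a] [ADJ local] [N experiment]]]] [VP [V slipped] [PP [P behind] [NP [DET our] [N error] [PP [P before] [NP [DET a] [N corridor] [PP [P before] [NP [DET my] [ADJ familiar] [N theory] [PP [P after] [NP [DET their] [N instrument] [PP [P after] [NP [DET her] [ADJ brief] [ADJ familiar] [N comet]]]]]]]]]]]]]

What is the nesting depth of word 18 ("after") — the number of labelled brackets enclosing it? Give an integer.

10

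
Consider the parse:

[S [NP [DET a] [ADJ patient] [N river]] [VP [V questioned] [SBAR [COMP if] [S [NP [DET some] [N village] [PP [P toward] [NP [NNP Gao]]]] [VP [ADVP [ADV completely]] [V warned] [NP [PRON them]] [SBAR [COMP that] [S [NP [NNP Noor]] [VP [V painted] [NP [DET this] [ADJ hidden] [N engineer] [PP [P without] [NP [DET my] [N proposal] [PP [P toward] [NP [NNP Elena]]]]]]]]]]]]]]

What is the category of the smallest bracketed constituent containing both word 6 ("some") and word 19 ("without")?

S

Word 6 lies under S → VP → SBAR → S → NP → DET; word 19 lies under S → VP → SBAR → S → VP → SBAR → S → VP → NP → PP → P. The lowest shared node is the S.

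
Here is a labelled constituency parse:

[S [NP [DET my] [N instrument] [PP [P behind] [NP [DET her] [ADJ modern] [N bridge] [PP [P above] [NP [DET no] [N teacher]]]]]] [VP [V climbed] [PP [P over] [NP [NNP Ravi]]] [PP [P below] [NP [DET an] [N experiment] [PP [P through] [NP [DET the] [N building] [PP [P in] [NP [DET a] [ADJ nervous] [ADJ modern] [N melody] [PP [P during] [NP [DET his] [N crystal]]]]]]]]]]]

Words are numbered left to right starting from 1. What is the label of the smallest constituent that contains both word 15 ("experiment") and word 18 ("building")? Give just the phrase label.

Both words fall inside [NP an experiment through the building in a nervous modern melody during his crystal] (words 14–26), and no smaller constituent contains them both. Label: NP.

NP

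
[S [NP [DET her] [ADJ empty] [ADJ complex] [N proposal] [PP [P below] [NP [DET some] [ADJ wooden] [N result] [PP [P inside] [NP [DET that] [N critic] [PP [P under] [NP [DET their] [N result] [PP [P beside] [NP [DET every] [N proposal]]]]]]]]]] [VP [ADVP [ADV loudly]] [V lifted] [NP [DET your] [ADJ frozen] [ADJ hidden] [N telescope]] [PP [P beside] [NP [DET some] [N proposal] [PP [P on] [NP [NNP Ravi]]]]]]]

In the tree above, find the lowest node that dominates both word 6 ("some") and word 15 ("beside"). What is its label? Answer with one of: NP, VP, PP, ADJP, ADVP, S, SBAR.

NP

Word 6 lies under S → NP → PP → NP → DET; word 15 lies under S → NP → PP → NP → PP → NP → PP → NP → PP → P. The lowest shared node is the NP.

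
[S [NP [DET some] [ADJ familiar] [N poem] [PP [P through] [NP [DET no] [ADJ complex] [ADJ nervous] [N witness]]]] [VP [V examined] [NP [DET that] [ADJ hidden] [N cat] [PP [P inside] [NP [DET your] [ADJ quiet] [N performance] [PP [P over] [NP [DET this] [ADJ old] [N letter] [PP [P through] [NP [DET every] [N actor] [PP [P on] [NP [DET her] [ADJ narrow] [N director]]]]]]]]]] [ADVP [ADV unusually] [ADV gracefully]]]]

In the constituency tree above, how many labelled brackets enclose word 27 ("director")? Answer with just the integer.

Counting open brackets not yet closed at "director": [S [VP [NP [PP [NP [PP [NP [PP [NP [PP [NP [N = 12.

12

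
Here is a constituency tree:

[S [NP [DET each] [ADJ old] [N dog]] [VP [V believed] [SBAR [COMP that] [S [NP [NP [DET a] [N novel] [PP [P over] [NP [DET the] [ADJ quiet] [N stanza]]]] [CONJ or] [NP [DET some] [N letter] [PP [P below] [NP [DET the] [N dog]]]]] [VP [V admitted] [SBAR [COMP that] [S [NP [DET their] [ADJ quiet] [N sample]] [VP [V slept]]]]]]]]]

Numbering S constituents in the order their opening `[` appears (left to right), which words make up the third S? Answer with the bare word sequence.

their quiet sample slept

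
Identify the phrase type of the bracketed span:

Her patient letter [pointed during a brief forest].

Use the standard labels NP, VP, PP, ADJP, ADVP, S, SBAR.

VP

"pointed" is the head of the bracketed span, so the span is a verb phrase: VP.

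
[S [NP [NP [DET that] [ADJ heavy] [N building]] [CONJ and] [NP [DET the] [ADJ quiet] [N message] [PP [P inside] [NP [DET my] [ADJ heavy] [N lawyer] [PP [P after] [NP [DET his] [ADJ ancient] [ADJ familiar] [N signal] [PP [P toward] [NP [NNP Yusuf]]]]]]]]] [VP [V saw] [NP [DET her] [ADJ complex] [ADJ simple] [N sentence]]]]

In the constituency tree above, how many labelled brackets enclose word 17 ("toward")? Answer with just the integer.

Path from the root down to the word: S → NP → NP → PP → NP → PP → NP → PP → P. That is 9 enclosing brackets.

9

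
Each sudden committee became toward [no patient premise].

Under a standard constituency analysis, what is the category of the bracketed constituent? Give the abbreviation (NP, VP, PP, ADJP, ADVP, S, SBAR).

The span is built around the noun "premise" — a noun phrase (NP).

NP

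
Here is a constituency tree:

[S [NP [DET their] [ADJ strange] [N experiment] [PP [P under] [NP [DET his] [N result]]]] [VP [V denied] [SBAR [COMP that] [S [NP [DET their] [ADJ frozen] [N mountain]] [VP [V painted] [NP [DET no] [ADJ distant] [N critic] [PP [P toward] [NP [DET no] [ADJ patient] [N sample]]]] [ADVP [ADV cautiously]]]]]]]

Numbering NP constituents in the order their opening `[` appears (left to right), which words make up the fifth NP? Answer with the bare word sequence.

The NP opening brackets appear, in order, over: "their strange experiment under his result"; "his result"; "their frozen mountain"; "no distant critic toward no patient sample"; "no patient sample". The fifth one spans "no patient sample".

no patient sample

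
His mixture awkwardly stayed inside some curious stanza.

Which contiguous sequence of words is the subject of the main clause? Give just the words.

The subject of the main clause is the NP immediately before the verb "stayed": "his mixture".

his mixture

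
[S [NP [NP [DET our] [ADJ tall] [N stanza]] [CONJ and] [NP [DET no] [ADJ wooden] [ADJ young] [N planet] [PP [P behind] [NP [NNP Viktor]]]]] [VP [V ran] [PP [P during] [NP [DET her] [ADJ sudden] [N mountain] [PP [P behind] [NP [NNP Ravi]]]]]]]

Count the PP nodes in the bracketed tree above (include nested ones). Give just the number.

The PP constituents are: [PP behind Viktor]; [PP during her sudden mountain behind Ravi]; [PP behind Ravi]. Total: 3.

3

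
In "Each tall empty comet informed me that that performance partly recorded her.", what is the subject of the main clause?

The subject of the main clause is the NP immediately before the verb "informed": "each tall empty comet".

each tall empty comet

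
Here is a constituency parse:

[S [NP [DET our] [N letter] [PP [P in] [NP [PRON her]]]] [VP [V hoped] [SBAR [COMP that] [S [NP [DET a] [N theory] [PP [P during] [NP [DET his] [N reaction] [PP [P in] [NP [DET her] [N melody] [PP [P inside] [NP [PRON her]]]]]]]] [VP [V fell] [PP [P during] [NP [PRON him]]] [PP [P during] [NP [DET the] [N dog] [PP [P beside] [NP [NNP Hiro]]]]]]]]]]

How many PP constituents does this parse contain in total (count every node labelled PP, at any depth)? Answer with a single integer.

The PP constituents are: [PP in her]; [PP during his reaction in her melody inside her]; [PP in her melody inside her]; [PP inside her]; [PP during him]; [PP during the dog beside Hiro] …. Total: 7.

7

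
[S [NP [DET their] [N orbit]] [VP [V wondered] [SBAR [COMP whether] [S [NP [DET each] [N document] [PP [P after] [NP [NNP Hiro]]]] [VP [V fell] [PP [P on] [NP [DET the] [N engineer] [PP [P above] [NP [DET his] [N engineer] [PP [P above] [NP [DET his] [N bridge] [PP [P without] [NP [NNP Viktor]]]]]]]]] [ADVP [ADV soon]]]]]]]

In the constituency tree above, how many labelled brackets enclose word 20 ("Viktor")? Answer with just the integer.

Path from the root down to the word: S → VP → SBAR → S → VP → PP → NP → PP → NP → PP → NP → PP → NP → NNP. That is 14 enclosing brackets.

14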